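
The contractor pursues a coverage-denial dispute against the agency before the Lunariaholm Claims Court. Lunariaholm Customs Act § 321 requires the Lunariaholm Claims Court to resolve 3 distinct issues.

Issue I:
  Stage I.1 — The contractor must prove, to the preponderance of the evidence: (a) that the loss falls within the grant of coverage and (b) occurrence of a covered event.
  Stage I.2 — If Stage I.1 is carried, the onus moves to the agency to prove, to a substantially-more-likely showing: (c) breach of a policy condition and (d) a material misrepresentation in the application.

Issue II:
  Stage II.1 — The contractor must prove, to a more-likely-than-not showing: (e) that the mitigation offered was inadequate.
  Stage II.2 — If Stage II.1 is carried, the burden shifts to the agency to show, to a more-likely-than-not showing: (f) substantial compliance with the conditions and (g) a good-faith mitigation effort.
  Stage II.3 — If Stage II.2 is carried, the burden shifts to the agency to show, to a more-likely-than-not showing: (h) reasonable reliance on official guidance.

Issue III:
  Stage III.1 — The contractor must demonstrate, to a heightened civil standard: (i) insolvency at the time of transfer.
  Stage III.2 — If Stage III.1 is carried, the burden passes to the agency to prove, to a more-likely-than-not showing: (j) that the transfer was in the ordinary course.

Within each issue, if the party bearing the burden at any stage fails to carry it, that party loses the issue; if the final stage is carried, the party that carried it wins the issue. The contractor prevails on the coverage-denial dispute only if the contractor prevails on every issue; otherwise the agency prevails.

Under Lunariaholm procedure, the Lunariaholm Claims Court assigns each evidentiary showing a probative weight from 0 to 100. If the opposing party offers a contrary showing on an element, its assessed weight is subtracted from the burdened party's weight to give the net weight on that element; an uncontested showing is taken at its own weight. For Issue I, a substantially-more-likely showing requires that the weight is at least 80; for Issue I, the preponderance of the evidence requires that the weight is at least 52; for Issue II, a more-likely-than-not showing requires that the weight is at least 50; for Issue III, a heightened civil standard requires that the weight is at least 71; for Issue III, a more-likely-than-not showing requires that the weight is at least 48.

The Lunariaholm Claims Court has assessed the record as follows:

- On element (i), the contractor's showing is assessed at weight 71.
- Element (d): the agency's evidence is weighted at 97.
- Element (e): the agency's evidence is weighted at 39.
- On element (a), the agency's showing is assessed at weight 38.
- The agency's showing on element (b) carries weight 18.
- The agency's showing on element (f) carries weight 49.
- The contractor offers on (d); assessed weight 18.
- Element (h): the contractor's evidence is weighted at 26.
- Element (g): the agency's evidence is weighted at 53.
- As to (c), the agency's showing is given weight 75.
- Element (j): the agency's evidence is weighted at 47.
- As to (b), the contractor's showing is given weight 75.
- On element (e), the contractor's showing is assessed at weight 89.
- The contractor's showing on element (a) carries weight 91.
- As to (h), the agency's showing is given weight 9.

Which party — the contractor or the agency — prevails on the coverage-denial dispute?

contractor

— Issue I —
Stage I.1 — burden on contractor; standard: the preponderance of the evidence (weight is at least 52).
    (a): 91 − 38 = 53 ≥ 52 [met]
    (b): 75 − 18 = 57 ≥ 52 [met]
  Stage I.1 carried; the burden shifts to the agency.
Stage I.2 — burden on agency; standard: a substantially-more-likely showing (weight is at least 80).
    (c): 75 < 80 [not met]
    (d): 97 − 18 = 79 < 80 [not met]
  The agency does not carry Stage I.2.
So the contractor prevails on this issue.
— Issue II —
Stage II.1 (contractor, a more-likely-than-not showing, weight is at least 50): (e) net 89−39=50 ≥ 50 — meets.
  Stage II.1 carried; the burden shifts to the agency.
Stage II.2 (agency, a more-likely-than-not showing, weight is at least 50): (f) 49 < 50 — fails; (g) 53 ≥ 50 — meets.
  The agency does not carry Stage II.2.
So the contractor prevails on this issue.
— Issue III —
Stage III.1 — burden on contractor; standard: a heightened civil standard (weight is at least 71).
    (i): 71 ≥ 71 [met]
  All elements met. The burden passes to the agency.
Stage III.2 — burden on agency; standard: a more-likely-than-not showing (weight is at least 48).
    (j): 47 < 48 [not met]
  The agency does not carry Stage III.2.
The contractor prevails on this issue.
Per-issue: Issue I → contractor; Issue II → contractor; Issue III → contractor. The contractor must prevail on every issue; overall, the contractor prevails.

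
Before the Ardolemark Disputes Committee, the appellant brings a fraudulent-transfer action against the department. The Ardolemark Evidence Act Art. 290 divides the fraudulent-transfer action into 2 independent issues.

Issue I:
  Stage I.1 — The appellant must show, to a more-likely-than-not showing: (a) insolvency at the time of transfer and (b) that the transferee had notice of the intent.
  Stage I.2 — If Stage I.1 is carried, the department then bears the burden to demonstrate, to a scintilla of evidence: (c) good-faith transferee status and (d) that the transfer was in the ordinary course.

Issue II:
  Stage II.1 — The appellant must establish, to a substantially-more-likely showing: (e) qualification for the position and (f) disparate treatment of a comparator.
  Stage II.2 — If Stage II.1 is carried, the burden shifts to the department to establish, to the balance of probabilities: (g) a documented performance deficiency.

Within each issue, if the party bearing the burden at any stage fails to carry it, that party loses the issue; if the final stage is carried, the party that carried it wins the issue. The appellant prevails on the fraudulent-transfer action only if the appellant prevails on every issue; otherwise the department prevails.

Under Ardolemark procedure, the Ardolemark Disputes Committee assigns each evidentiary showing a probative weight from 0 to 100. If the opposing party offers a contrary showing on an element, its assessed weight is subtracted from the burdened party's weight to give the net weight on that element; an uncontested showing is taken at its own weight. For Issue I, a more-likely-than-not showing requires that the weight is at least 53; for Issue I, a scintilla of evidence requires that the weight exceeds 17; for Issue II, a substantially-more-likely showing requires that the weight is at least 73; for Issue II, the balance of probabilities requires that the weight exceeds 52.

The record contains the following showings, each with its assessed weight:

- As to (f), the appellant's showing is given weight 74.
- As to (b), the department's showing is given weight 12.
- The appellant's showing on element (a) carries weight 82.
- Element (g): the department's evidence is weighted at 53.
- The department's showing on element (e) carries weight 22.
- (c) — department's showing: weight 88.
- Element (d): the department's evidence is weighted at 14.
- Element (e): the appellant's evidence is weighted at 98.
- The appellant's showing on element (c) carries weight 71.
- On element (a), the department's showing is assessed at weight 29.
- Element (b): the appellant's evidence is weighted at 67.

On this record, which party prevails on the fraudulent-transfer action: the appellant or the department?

— Issue I —
At Stage I.1 the appellant must meet a more-likely-than-not showing (weight is at least 53): on (a) the weight is 82 less the opposing 29 gives net 53, ≥ 53, so (a) meets the standard; on (b) the weight is 67 less the opposing 12 gives net 55, which does reach 53, so (b) meets the standard.
  The appellant carries Stage I.1; the department now bears the burden.
At Stage I.2 the department must meet a scintilla of evidence (weight exceeds 17): on (c) the weight is 88 less the opposing 71 gives net 17, ≤ 17, so (c) does not meet the standard; on (d) the weight is 14, which does not exceed 17, so (d) does not meet the standard.
  Not every element is met, so the department fails to carry Stage I.2.
The appellant prevails on this issue.
— Issue II —
Stage II.1 — burden on appellant; standard: a substantially-more-likely showing (weight is at least 73).
    (e): 98 − 22 = 76 ≥ 73 [met]
    (f): 74 ≥ 73 [met]
  All elements met. The burden passes to the department.
Stage II.2 — burden on department; standard: the balance of probabilities (weight exceeds 52).
    (g): 53 > 52 [met]
  The department carries the last stage.
Every stage carried; the department prevails on this issue.
Per-issue: Issue I → appellant; Issue II → department. The appellant must prevail on every issue; overall, the department prevails.

department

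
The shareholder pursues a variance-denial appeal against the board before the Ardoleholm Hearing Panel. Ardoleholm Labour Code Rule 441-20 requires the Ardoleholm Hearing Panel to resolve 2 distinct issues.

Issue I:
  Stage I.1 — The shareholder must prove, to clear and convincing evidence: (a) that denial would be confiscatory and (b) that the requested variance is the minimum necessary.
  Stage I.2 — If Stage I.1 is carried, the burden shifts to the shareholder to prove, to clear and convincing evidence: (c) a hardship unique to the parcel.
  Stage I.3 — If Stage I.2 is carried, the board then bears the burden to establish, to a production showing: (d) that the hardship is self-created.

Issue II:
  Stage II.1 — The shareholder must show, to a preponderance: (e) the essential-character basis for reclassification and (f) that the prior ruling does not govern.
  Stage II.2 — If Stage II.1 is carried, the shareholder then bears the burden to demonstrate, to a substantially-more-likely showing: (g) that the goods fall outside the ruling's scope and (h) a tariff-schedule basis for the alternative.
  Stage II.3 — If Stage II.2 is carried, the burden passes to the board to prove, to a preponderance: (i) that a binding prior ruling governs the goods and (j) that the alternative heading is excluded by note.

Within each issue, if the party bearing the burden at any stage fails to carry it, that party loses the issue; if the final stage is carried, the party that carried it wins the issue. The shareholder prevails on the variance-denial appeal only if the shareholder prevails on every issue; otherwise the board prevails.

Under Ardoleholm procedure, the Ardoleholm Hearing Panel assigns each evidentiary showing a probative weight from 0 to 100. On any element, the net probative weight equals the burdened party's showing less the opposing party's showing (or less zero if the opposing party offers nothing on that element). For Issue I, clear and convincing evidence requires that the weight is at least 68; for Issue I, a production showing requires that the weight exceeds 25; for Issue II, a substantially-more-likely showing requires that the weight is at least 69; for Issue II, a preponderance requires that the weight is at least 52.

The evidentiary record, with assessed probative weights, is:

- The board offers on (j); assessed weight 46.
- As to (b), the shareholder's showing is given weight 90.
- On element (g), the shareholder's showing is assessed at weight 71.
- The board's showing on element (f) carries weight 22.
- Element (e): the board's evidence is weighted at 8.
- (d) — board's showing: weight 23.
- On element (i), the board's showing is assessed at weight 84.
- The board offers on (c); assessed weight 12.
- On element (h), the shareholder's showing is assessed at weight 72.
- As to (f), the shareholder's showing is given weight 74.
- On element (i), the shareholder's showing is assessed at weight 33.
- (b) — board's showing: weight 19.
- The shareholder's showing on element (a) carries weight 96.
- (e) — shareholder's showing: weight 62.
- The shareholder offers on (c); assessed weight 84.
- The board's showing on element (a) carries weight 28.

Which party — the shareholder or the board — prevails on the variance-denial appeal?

shareholder

— Issue I —
At Stage I.1 the shareholder must meet clear and convincing evidence (weight is at least 68): on (a) the weight is 96 less the opposing 28 gives net 68, ≥ 68, so (a) meets the standard; on (b) the weight is 90 less the opposing 19 gives net 71, ≥ 68, so (b) meets the standard.
  Stage I.1 carried; the burden remains with the shareholder.
At Stage I.2 the shareholder must meet clear and convincing evidence (weight is at least 68): on (c) the weight is 84 less the opposing 12 gives net 72, ≥ 68, so (c) meets the standard.
  Stage I.2 carried; the burden shifts to the board.
At Stage I.3 the board must meet a production showing (weight exceeds 25): on (d) the weight is 23, which does not exceed 25, so (d) does not meet the standard.
  Not every element is met, so the board fails to carry Stage I.3.
The analysis ends at Stage I.3; the shareholder prevails on this issue.
— Issue II —
Stage II.1 — burden on shareholder; standard: a preponderance (weight is at least 52).
    (e): 62 − 8 = 54 ≥ 52 [met]
    (f): 74 − 22 = 52 ≥ 52 [met]
  All elements met. The shareholder retains the burden for Stage II.2.
Stage II.2 — burden on shareholder; standard: a substantially-more-likely showing (weight is at least 69).
    (g): 71 ≥ 69 [met]
    (h): 72 ≥ 69 [met]
  Stage II.2 carried; the burden shifts to the board.
Stage II.3 — burden on board; standard: a preponderance (weight is at least 52).
    (i): 84 − 33 = 51 < 52 [not met]
    (j): 46 < 52 [not met]
  Not every element is met, so the board fails to carry Stage II.3.
So the shareholder prevails on this issue.
Per-issue: Issue I → shareholder; Issue II → shareholder. The shareholder must prevail on every issue; overall, the shareholder prevails.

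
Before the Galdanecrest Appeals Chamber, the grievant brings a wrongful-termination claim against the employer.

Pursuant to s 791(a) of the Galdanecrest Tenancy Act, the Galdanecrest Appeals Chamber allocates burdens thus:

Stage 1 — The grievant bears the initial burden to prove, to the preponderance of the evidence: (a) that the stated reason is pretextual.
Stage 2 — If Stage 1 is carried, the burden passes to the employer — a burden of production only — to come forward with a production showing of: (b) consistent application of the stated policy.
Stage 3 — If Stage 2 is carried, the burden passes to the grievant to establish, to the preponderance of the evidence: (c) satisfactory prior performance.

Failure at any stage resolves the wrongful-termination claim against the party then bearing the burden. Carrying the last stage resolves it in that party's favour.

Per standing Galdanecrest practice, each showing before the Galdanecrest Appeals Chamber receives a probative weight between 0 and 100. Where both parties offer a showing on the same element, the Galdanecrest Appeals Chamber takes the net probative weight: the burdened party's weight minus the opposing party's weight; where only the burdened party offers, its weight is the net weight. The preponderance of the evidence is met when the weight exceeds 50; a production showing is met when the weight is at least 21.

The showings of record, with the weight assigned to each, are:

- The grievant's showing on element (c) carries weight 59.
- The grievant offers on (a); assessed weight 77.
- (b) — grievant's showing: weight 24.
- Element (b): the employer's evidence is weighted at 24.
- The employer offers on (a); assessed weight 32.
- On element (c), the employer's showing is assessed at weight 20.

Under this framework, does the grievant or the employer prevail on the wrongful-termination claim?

employer

At Stage 1 the grievant must meet the preponderance of the evidence (weight exceeds 50): on (a) the weight is 77 less the opposing 32 gives net 45, which does not exceed 50, so (a) does not meet the standard.
  Stage 1 not carried; the grievant fails its burden.
The employer prevails.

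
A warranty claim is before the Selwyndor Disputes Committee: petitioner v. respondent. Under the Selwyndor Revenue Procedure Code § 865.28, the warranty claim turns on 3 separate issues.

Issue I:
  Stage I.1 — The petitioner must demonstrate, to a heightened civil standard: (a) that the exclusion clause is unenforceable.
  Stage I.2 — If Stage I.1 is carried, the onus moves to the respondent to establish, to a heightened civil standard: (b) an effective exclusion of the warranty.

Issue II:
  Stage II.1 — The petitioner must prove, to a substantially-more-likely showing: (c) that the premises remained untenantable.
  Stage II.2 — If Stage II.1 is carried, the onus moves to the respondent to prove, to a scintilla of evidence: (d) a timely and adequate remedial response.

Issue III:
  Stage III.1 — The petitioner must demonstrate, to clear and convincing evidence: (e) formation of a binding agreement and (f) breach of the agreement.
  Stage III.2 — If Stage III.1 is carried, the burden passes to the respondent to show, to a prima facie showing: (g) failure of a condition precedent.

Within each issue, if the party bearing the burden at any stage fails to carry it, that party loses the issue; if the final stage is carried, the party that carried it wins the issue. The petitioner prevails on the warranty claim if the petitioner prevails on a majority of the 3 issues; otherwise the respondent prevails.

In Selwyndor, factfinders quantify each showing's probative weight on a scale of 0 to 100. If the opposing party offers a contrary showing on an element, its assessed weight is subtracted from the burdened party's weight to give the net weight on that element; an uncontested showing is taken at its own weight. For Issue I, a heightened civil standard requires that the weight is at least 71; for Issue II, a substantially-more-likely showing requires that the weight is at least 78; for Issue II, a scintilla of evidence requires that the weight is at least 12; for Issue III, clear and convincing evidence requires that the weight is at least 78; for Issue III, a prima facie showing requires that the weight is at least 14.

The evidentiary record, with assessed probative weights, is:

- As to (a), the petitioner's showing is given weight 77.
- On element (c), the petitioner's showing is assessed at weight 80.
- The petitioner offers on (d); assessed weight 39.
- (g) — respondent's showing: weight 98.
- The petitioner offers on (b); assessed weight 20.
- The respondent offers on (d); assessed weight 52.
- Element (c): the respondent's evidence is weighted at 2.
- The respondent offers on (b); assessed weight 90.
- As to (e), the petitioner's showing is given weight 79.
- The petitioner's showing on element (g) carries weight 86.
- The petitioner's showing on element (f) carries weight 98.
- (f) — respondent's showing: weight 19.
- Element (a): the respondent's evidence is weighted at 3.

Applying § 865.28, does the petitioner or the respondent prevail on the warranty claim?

petitioner

— Issue I —
Stage I.1 — burden on petitioner; standard: a heightened civil standard (weight is at least 71).
    (a): 77 − 3 = 74 ≥ 71 [met]
  Stage I.1 is satisfied; the onus moves to the respondent.
Stage I.2 — burden on respondent; standard: a heightened civil standard (weight is at least 71).
    (b): 90 − 20 = 70 < 71 [not met]
  The respondent does not carry Stage I.2.
The petitioner prevails on this issue.
— Issue II —
Stage II.1 — burden on petitioner; standard: a substantially-more-likely showing (weight is at least 78).
    (c): 80 − 2 = 78 ≥ 78 [met]
  All elements met. The burden passes to the respondent.
Stage II.2 — burden on respondent; standard: a scintilla of evidence (weight is at least 12).
    (d): 52 − 39 = 13 ≥ 12 [met]
  All elements met at the final stage.
With every stage satisfied, the respondent prevails on this issue.
— Issue III —
At Stage III.1 the petitioner must meet clear and convincing evidence (weight is at least 78): on (e) the weight is 79, ≥ 78, so (e) meets the standard; on (f) the weight is 98 less the opposing 19 gives net 79, which does reach 78, so (f) meets the standard.
  The petitioner carries Stage III.1; the respondent now bears the burden.
At Stage III.2 the respondent must meet a prima facie showing (weight is at least 14): on (g) the weight is 98 less the opposing 86 gives net 12, < 14, so (g) does not meet the standard.
  Not every element is met, so the respondent fails to carry Stage III.2.
The petitioner prevails on this issue.
Per-issue: Issue I → petitioner; Issue II → respondent; Issue III → petitioner. The petitioner must prevail on a majority of issues; overall, the petitioner prevails.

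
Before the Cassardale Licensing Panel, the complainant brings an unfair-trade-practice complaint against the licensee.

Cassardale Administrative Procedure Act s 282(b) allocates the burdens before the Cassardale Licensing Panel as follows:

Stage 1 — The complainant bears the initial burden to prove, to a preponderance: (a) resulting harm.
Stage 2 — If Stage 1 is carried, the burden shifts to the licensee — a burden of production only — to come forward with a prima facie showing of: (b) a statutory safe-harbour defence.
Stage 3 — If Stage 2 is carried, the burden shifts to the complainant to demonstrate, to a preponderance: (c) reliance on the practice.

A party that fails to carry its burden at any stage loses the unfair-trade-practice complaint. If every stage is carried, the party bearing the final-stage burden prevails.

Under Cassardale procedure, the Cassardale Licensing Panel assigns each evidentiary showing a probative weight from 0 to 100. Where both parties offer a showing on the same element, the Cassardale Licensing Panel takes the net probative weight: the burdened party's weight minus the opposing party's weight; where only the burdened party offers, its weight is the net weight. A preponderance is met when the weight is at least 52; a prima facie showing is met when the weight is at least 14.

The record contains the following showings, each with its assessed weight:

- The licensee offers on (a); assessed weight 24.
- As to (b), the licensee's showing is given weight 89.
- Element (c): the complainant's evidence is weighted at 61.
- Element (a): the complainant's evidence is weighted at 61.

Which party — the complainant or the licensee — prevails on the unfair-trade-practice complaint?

licensee

Stage 1 — burden on complainant; standard: a preponderance (weight is at least 52).
    (a): 61 − 24 = 37 < 52 [not met]
  The complainant does not carry Stage 1.
The licensee prevails.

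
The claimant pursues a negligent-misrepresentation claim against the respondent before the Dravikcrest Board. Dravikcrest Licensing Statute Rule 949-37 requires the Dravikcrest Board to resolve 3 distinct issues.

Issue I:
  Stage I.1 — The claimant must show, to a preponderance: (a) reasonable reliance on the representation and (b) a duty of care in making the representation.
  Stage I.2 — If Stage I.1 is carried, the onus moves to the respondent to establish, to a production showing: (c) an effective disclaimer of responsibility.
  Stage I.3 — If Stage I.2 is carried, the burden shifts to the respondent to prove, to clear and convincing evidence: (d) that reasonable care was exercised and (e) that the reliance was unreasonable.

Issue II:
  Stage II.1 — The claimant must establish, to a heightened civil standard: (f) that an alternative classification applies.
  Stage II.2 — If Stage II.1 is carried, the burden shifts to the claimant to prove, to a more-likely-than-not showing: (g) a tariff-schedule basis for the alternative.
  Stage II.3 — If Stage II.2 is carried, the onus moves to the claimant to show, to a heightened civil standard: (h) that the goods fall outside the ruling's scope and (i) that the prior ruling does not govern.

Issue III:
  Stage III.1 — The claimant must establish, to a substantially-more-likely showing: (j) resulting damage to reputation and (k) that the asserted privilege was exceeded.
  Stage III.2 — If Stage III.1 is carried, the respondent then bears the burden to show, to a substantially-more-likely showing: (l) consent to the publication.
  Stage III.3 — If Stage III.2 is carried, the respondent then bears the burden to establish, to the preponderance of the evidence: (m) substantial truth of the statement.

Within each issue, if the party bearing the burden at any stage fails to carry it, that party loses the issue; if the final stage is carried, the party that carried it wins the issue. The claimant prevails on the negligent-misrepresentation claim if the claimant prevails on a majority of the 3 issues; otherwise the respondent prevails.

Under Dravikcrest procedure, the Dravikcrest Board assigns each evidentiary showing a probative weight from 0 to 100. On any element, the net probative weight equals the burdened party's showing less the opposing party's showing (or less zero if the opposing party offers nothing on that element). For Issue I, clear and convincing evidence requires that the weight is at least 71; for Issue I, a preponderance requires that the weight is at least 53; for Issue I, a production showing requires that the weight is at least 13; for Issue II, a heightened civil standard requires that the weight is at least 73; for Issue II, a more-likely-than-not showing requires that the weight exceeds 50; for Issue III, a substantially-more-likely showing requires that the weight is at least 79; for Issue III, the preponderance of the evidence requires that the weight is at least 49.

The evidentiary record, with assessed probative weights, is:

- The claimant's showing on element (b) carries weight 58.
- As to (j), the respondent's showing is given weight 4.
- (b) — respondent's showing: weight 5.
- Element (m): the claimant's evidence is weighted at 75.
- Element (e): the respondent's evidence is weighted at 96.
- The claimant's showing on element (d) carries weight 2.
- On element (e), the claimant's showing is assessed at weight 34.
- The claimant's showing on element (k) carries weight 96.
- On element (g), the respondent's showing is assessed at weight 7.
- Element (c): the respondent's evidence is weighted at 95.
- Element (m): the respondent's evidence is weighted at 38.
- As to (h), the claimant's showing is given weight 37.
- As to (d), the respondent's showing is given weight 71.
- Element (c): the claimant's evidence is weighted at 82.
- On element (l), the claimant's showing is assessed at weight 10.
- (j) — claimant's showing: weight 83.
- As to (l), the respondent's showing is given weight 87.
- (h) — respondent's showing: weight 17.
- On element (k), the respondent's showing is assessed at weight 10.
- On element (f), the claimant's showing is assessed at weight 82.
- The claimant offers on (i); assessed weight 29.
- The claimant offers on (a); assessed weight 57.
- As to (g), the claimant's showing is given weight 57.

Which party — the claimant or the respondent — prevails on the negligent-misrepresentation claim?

— Issue I —
At Stage I.1 the claimant must meet a preponderance (weight is at least 53): on (a) the weight is 57, ≥ 53, so (a) meets the standard; on (b) the weight is 58 less the opposing 5 gives net 53, which does reach 53, so (b) meets the standard.
  Stage I.1 carried; the burden shifts to the respondent.
At Stage I.2 the respondent must meet a production showing (weight is at least 13): on (c) the weight is 95 less the opposing 82 gives net 13, which does reach 13, so (c) meets the standard.
  Stage I.2 is satisfied; the respondent continues to bear the burden.
At Stage I.3 the respondent must meet clear and convincing evidence (weight is at least 71): on (d) the weight is 71 less the opposing 2 gives net 69, which does not reach 71, so (d) does not meet the standard; on (e) the weight is 96 less the opposing 34 gives net 62, which does not reach 71, so (e) does not meet the standard.
  Not every element is met, so the respondent fails to carry Stage I.3.
The analysis ends at Stage I.3; the claimant prevails on this issue.
— Issue II —
Stage II.1 — burden on claimant; standard: a heightened civil standard (weight is at least 73).
    (f): 82 ≥ 73 [met]
  Stage II.1 carried; the burden remains with the claimant.
Stage II.2 — burden on claimant; standard: a more-likely-than-not showing (weight exceeds 50).
    (g): 57 − 7 = 50 ≤ 50 [not met]
  Not every element is met, so the claimant fails to carry Stage II.2.
The respondent prevails on this issue.
— Issue III —
Stage III.1 — burden on claimant; standard: a substantially-more-likely showing (weight is at least 79).
    (j): 83 − 4 = 79 ≥ 79 [met]
    (k): 96 − 10 = 86 ≥ 79 [met]
  All elements met. The burden passes to the respondent.
Stage III.2 — burden on respondent; standard: a substantially-more-likely showing (weight is at least 79).
    (l): 87 − 10 = 77 < 79 [not met]
  Stage III.2 not carried; the respondent fails its burden.
The analysis ends at Stage III.2; the claimant prevails on this issue.
Per-issue: Issue I → claimant; Issue II → respondent; Issue III → claimant. The claimant must prevail on a majority of issues; overall, the claimant prevails.

claimant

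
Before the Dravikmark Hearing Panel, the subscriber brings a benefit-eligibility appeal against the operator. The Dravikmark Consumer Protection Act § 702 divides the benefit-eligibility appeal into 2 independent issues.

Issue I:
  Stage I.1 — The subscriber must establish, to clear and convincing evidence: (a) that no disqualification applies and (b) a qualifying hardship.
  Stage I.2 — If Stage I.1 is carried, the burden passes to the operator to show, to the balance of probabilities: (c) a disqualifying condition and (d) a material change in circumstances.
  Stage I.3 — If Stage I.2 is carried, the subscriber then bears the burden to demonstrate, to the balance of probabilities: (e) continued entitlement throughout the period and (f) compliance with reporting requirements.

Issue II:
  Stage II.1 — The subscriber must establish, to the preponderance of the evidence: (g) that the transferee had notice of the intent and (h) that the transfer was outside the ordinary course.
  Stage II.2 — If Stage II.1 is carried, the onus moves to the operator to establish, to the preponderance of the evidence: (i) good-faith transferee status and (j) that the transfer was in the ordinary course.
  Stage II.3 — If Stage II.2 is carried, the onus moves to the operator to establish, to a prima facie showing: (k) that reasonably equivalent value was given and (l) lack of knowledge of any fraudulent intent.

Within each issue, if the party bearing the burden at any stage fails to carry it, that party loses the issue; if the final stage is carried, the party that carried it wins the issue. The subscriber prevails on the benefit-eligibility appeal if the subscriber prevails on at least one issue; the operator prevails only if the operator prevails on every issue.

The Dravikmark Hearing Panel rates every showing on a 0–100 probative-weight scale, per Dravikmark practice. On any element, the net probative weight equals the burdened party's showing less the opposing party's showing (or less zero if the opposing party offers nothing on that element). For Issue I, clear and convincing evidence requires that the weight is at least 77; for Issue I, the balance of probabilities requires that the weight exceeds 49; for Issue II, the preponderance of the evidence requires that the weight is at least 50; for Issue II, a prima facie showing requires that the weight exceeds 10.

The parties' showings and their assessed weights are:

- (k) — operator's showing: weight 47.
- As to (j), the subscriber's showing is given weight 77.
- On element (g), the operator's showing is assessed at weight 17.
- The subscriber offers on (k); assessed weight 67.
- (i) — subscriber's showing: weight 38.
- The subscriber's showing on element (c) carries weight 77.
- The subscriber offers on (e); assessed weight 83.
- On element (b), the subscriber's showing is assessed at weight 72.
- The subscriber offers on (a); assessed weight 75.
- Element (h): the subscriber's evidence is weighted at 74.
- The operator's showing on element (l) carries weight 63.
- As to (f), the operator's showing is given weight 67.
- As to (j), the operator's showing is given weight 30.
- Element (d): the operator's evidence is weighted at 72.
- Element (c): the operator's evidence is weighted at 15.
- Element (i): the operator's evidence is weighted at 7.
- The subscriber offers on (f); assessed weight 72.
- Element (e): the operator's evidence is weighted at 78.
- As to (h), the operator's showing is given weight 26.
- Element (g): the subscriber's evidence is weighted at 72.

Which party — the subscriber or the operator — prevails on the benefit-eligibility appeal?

operator

— Issue I —
Stage I.1 — burden on subscriber; standard: clear and convincing evidence (weight is at least 77).
    (a): 75 < 77 [not met]
    (b): 72 < 77 [not met]
  Not every element is met, so the subscriber fails to carry Stage I.1.
The operator prevails on this issue.
— Issue II —
Stage II.1 (subscriber, the preponderance of the evidence, weight is at least 50): (g) net 72−17=55 ≥ 50 — meets; (h) net 74−26=48 < 50 — fails.
  The subscriber does not carry Stage II.1.
So the operator prevails on this issue.
Per-issue: Issue I → operator; Issue II → operator. The subscriber must prevail on at least one issue; overall, the operator prevails.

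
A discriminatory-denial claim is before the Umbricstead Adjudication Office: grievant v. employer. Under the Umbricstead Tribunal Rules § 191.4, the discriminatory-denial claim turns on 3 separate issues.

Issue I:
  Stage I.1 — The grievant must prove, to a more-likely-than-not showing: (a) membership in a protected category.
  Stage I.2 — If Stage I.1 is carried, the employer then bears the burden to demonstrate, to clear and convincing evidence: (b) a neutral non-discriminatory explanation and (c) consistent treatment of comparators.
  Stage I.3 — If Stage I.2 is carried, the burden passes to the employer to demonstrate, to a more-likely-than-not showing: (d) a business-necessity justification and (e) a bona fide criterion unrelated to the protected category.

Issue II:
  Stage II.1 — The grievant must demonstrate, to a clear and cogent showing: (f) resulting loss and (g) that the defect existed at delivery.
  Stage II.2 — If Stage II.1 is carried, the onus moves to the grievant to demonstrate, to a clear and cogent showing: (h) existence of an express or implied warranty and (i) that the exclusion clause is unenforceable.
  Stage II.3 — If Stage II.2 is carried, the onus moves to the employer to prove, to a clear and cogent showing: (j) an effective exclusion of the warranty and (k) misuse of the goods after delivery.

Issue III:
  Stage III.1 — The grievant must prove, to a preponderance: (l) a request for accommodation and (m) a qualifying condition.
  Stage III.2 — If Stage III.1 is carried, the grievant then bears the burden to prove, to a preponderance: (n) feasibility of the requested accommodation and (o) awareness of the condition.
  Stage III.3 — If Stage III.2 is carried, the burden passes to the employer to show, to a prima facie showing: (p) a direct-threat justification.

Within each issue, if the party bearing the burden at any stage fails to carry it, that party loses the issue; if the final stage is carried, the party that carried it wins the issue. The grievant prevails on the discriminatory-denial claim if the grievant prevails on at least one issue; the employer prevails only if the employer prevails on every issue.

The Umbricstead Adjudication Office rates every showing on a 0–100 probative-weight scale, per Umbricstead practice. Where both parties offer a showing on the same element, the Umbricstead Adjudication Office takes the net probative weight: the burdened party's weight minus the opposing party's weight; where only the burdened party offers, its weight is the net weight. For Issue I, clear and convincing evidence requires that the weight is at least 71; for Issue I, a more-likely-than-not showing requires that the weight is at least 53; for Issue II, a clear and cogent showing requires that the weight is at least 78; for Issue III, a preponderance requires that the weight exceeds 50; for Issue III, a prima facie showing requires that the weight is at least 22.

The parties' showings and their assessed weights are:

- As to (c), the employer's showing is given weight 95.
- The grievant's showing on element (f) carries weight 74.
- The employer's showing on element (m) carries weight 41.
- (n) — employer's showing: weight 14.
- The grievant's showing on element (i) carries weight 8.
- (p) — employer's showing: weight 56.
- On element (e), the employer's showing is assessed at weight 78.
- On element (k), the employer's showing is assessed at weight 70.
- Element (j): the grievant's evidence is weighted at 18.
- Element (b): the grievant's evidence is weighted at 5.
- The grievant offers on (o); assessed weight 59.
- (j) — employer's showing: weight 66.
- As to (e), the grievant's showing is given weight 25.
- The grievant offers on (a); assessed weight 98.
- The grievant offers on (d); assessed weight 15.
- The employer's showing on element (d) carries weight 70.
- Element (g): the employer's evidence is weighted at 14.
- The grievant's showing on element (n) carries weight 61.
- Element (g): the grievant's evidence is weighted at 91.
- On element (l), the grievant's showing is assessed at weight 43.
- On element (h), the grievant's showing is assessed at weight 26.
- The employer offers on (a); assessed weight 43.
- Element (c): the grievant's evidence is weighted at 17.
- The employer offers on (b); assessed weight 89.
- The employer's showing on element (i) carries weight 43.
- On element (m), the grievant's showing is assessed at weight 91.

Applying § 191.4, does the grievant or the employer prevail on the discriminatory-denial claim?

employer

— Issue I —
Stage I.1 (grievant, a more-likely-than-not showing, weight is at least 53): (a) net 98−43=55 ≥ 53 — meets.
  Stage I.1 is satisfied; the onus moves to the employer.
Stage I.2 (employer, clear and convincing evidence, weight is at least 71): (b) net 89−5=84 ≥ 71 — meets; (c) net 95−17=78 ≥ 71 — meets.
  All elements met. The employer retains the burden for Stage I.3.
Stage I.3 (employer, a more-likely-than-not showing, weight is at least 53): (d) net 70−15=55 ≥ 53 — meets; (e) net 78−25=53 ≥ 53 — meets.
  Stage I.3 carried; the final stage is satisfied.
All stages carried — the employer prevails on this issue.
— Issue II —
At Stage II.1 the grievant must meet a clear and cogent showing (weight is at least 78): on (f) the weight is 74, < 78, so (f) does not meet the standard; on (g) the weight is 91 less the opposing 14 gives net 77, which does not reach 78, so (g) does not meet the standard.
  The grievant does not carry Stage II.1.
The employer prevails on this issue.
— Issue III —
Stage III.1 (grievant, a preponderance, weight exceeds 50): (l) 43 ≤ 50 — fails; (m) net 91−41=50 ≤ 50 — fails.
  Not every element is met, so the grievant fails to carry Stage III.1.
The analysis ends at Stage III.1; the employer prevails on this issue.
Per-issue: Issue I → employer; Issue II → employer; Issue III → employer. The grievant must prevail on at least one issue; overall, the employer prevails.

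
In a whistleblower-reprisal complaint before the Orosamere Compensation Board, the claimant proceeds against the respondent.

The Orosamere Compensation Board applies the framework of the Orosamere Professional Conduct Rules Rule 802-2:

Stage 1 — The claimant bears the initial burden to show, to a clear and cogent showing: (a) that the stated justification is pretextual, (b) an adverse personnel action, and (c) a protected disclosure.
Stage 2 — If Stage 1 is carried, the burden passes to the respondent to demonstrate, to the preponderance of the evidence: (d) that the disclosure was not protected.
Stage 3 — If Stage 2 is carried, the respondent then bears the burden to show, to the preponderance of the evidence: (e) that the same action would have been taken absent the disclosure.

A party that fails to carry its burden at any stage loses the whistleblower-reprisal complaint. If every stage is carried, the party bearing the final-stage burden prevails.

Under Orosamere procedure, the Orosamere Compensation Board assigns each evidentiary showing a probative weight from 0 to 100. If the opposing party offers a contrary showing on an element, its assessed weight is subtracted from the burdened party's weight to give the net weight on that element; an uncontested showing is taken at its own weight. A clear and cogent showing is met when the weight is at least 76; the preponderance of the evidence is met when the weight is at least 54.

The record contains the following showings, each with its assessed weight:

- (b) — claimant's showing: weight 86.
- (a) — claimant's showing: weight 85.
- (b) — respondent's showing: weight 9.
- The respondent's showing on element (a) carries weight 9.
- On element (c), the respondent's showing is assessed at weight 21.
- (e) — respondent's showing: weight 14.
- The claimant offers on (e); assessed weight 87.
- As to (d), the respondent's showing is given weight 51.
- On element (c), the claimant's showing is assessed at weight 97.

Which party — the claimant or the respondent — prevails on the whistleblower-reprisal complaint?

claimant

At Stage 1 the claimant must meet a clear and cogent showing (weight is at least 76): on (a) the weight is 85 less the opposing 9 gives net 76, which does reach 76, so (a) meets the standard; on (b) the weight is 86 less the opposing 9 gives net 77, which does reach 76, so (b) meets the standard; on (c) the weight is 97 less the opposing 21 gives net 76, which does reach 76, so (c) meets the standard.
  The claimant carries Stage 1; the respondent now bears the burden.
At Stage 2 the respondent must meet the preponderance of the evidence (weight is at least 54): on (d) the weight is 51, which does not reach 54, so (d) does not meet the standard.
  Stage 2 not carried; the respondent fails its burden.
The analysis ends at Stage 2; the claimant prevails.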